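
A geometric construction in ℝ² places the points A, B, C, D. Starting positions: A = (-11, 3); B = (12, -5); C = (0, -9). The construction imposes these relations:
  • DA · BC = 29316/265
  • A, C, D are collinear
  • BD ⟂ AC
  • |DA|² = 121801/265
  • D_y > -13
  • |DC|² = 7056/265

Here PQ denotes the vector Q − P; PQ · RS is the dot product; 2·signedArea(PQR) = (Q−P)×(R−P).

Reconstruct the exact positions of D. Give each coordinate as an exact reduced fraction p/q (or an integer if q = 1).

D = (924/265, -3393/265)

1. D_x = 924/265  [A, C, D are collinear ∩ BD ⟂ AC]
2. D_y = -3393/265  [A, C, D are collinear ∩ BD ⟂ AC]
   → D = (924/265, -3393/265)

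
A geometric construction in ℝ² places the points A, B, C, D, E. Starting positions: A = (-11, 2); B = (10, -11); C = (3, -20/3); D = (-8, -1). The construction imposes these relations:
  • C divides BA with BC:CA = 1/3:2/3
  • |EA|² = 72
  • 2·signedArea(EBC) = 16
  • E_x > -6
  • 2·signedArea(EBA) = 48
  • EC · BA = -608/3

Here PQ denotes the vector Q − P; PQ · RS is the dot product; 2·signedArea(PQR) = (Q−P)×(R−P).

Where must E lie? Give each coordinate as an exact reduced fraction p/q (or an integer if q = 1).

E = (-5, -4)

1. E_x = -5  [2·signedArea(EBC) = 16 ∩ EC · BA = -608/3]
2. E_y = -4  [2·signedArea(EBC) = 16 ∩ EC · BA = -608/3]
   → E = (-5, -4)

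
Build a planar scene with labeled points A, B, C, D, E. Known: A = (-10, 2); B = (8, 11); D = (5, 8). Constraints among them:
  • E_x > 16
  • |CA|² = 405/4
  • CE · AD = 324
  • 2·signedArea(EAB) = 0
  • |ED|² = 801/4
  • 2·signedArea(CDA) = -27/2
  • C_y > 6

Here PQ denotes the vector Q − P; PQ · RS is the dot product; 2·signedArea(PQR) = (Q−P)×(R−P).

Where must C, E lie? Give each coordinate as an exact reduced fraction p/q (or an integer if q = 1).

1. C_x = -1  [line 6·x + -15·y + 207/2 = 0 ∩ |CA|² = 405/4]
2. C_y = 13/2  [line 6·x + -15·y + 207/2 = 0 ∩ |CA|² = 405/4]
   → C = (-1, 13/2)
3. E_x = 17  [2·signedArea(EAB) = 0 ∩ CE · AD = 324]
4. E_y = 31/2  [2·signedArea(EAB) = 0 ∩ CE · AD = 324]
   → E = (17, 31/2)

C = (-1, 13/2)
E = (17, 31/2)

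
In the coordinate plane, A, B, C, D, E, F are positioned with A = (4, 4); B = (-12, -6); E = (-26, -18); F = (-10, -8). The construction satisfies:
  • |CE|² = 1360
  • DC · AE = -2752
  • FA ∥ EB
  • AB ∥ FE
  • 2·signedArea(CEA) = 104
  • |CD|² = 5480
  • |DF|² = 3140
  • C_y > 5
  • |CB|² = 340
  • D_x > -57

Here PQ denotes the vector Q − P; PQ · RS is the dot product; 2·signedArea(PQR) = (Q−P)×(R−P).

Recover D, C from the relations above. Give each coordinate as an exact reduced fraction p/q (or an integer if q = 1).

C = (2, 6)
D = (-56, -40)

1. C_x = 2  [line -22·x + 30·y + -136 = 0 ∩ |CE|² = 1360]
2. C_y = 6  [line -22·x + 30·y + -136 = 0 ∩ |CE|² = 1360]
   → C = (2, 6)
3. D_x = -56  [line 30·x + 22·y + 2560 = 0 ∩ |CD|² = 5480]
4. D_y = -40  [line 30·x + 22·y + 2560 = 0 ∩ |CD|² = 5480]
   → D = (-56, -40)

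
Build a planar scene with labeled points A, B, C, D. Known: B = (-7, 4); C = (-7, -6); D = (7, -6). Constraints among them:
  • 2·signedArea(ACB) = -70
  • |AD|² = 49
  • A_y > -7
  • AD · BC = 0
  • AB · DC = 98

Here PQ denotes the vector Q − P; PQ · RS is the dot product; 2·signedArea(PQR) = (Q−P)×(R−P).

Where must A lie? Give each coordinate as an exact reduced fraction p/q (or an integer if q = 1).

A = (0, -6)

1. A_x = 0  [AD · BC = 0 ∩ AB · DC = 98]
2. A_y = -6  [AD · BC = 0 ∩ AB · DC = 98]
   → A = (0, -6)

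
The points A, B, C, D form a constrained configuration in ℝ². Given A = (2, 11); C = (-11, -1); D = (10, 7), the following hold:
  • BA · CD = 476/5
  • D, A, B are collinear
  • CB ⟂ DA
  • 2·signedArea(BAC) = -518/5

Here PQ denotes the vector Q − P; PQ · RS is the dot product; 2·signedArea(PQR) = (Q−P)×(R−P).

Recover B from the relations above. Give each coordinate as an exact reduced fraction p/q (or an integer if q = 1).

1. B_x = -18/5  [D, A, B are collinear ∩ CB ⟂ DA]
2. B_y = 69/5  [D, A, B are collinear ∩ CB ⟂ DA]
   → B = (-18/5, 69/5)

B = (-18/5, 69/5)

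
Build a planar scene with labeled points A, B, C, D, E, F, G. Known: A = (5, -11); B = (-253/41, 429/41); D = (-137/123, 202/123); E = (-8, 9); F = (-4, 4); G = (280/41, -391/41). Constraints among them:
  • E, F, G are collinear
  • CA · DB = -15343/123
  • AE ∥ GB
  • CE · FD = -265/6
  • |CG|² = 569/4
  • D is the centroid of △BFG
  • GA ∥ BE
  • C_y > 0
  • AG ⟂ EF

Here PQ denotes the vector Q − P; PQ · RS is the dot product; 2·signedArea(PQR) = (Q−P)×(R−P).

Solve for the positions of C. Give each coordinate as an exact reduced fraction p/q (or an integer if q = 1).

C = (27/82, 19/41)

1. C_x = 27/82  [CA · DB = -15343/123 ∩ CE · FD = -265/6]
2. C_y = 19/41  [CA · DB = -15343/123 ∩ CE · FD = -265/6]
   → C = (27/82, 19/41)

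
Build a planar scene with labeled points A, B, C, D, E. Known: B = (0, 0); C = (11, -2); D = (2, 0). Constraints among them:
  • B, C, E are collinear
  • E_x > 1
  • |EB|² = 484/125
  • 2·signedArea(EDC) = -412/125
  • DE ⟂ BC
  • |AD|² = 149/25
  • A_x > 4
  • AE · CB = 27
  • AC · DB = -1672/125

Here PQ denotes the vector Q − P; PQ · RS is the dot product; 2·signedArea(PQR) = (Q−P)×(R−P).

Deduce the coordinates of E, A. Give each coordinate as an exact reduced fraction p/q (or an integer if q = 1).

A = (539/125, -98/125)
E = (242/125, -44/125)

1. E_x = 242/125  [B, C, E are collinear ∩ DE ⟂ BC]
2. E_y = -44/125  [B, C, E are collinear ∩ DE ⟂ BC]
   → E = (242/125, -44/125)
3. A_x = 539/125  [AE · CB = 27 ∩ AC · DB = -1672/125]
4. A_y = -98/125  [AE · CB = 27 ∩ AC · DB = -1672/125]
   → A = (539/125, -98/125)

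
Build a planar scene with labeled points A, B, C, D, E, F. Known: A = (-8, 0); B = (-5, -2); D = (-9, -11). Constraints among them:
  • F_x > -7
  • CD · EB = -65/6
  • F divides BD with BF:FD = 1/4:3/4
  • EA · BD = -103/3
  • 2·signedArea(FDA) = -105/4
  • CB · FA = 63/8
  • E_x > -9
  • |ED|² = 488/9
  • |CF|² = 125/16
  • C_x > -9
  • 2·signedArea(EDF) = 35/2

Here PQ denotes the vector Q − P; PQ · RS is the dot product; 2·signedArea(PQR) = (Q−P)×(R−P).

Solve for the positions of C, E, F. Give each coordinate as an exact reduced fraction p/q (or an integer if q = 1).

1. F_x = -6  [F divides BD with BF:FD = 1/4:3/4]
2. F_y = -17/4  [F divides BD with BF:FD = 1/4:3/4]
   → F = (-6, -17/4)
3. E_x = -25/3  [2·signedArea(EDF) = 35/2 ∩ EA · BD = -103/3]
4. E_y = -11/3  [2·signedArea(EDF) = 35/2 ∩ EA · BD = -103/3]
   → E = (-25/3, -11/3)
5. C_x = -17/2  [CD · EB = -65/6 ∩ CB · FA = 63/8]
6. C_y = -11/2  [CD · EB = -65/6 ∩ CB · FA = 63/8]
   → C = (-17/2, -11/2)

C = (-17/2, -11/2)
E = (-25/3, -11/3)
F = (-6, -17/4)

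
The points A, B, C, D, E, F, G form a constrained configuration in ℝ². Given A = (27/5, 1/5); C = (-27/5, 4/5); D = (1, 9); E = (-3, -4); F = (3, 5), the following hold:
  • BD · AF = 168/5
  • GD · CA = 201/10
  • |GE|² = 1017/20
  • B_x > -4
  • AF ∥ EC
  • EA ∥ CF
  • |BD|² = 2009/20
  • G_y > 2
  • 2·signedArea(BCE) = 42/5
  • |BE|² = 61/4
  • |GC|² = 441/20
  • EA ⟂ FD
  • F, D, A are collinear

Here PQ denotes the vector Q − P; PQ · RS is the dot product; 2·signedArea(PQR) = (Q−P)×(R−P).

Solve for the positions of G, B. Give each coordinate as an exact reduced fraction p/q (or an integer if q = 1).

B = (-16/5, -1/10)
G = (-6/5, 29/10)

1. G_x = -6/5  [line -54/5·x + 3/5·y + -147/10 = 0 ∩ |GE|² = 1017/20]
2. G_y = 29/10  [line -54/5·x + 3/5·y + -147/10 = 0 ∩ |GE|² = 1017/20]
   → G = (-6/5, 29/10)
3. B_x = -16/5  [BD · AF = 168/5 ∩ 2·signedArea(BCE) = 42/5]
4. B_y = -1/10  [BD · AF = 168/5 ∩ 2·signedArea(BCE) = 42/5]
   → B = (-16/5, -1/10)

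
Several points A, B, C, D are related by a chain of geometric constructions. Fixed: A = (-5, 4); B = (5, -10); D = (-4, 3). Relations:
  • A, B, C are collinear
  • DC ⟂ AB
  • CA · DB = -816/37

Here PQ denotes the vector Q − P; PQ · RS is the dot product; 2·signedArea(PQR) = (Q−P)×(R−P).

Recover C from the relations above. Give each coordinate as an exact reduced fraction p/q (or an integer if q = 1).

1. C_x = -155/37  [A, B, C are collinear ∩ DC ⟂ AB]
2. C_y = 106/37  [A, B, C are collinear ∩ DC ⟂ AB]
   → C = (-155/37, 106/37)

C = (-155/37, 106/37)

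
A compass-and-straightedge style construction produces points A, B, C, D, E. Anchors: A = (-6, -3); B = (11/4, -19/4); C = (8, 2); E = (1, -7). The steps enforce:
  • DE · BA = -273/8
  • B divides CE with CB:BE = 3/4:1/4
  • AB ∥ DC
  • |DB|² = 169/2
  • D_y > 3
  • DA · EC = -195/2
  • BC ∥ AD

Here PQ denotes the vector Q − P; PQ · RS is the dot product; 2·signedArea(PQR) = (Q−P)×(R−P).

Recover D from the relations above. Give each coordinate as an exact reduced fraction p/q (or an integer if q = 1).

1. D_x = -3/4  [AB ∥ DC ∩ BC ∥ AD]
2. D_y = 15/4  [AB ∥ DC ∩ BC ∥ AD]
   → D = (-3/4, 15/4)

D = (-3/4, 15/4)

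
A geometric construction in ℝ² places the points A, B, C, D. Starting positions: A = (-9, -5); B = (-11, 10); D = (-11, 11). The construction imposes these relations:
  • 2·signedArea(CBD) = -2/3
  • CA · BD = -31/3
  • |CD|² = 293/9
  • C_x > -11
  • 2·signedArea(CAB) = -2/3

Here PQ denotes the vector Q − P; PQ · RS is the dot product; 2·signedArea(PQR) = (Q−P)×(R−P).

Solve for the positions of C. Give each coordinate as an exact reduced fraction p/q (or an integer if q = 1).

1. C_x = -31/3  [2·signedArea(CBD) = -2/3 ∩ 2·signedArea(CAB) = -2/3]
2. C_y = 16/3  [2·signedArea(CBD) = -2/3 ∩ 2·signedArea(CAB) = -2/3]
   → C = (-31/3, 16/3)

C = (-31/3, 16/3)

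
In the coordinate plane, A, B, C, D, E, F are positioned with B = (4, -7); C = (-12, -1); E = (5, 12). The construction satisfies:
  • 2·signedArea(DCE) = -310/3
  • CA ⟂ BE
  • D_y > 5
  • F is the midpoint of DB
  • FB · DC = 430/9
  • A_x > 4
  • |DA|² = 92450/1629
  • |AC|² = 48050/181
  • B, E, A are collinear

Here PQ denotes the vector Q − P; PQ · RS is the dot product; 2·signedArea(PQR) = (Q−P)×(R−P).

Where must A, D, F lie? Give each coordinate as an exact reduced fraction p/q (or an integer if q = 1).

1. A_x = 773/181  [B, E, A are collinear ∩ CA ⟂ BE]
2. A_y = -336/181  [B, E, A are collinear ∩ CA ⟂ BE]
   → A = (773/181, -336/181)
3. D_x = 14/3  [line -13·x + 17·y + -107/3 = 0 ∩ |DA|² = 92450/1629]
4. D_y = 17/3  [line -13·x + 17·y + -107/3 = 0 ∩ |DA|² = 92450/1629]
   → D = (14/3, 17/3)
5. F_x = 13/3  [F is the midpoint of DB]
6. F_y = -2/3  [F is the midpoint of DB]
   → F = (13/3, -2/3)

A = (773/181, -336/181)
D = (14/3, 17/3)
F = (13/3, -2/3)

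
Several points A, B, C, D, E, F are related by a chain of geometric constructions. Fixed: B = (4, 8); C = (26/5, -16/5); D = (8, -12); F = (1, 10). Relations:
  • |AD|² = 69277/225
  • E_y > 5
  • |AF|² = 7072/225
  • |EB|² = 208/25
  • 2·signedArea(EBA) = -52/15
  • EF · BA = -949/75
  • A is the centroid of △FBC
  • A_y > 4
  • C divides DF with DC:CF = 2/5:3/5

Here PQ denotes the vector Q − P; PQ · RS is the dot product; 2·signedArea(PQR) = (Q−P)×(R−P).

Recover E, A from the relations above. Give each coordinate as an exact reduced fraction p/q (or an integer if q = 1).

A = (17/5, 74/15)
E = (12/5, 28/5)

1. A_x = 17/5  [A is the centroid of △FBC]
2. A_y = 74/15  [A is the centroid of △FBC]
   → A = (17/5, 74/15)
3. E_x = 12/5  [2·signedArea(EBA) = -52/15 ∩ EF · BA = -949/75]
4. E_y = 28/5  [2·signedArea(EBA) = -52/15 ∩ EF · BA = -949/75]
   → E = (12/5, 28/5)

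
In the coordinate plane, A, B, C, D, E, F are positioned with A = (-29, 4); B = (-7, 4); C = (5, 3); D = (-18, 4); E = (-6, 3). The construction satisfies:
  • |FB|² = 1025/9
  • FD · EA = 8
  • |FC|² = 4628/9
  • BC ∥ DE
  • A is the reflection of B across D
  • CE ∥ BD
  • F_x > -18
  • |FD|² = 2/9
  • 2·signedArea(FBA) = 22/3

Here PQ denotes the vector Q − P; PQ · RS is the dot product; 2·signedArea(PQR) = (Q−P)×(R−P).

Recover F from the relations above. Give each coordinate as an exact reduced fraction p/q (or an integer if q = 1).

F = (-53/3, 11/3)

1. F_x = -53/3  [2·signedArea(FBA) = 22/3 ∩ FD · EA = 8]
2. F_y = 11/3  [2·signedArea(FBA) = 22/3 ∩ FD · EA = 8]
   → F = (-53/3, 11/3)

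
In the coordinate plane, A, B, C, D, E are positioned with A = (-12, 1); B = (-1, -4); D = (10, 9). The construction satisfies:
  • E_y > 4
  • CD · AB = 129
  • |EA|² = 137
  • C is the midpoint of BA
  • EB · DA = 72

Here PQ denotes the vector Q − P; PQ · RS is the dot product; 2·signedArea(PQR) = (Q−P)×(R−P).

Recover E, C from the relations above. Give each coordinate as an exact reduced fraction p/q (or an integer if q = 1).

1. E_x = -1  [line 22·x + 8·y + -18 = 0 ∩ |EA|² = 137]
2. E_y = 5  [line 22·x + 8·y + -18 = 0 ∩ |EA|² = 137]
   → E = (-1, 5)
3. C_x = -13/2  [C is the midpoint of BA]
4. C_y = -3/2  [C is the midpoint of BA]
   → C = (-13/2, -3/2)

C = (-13/2, -3/2)
E = (-1, 5)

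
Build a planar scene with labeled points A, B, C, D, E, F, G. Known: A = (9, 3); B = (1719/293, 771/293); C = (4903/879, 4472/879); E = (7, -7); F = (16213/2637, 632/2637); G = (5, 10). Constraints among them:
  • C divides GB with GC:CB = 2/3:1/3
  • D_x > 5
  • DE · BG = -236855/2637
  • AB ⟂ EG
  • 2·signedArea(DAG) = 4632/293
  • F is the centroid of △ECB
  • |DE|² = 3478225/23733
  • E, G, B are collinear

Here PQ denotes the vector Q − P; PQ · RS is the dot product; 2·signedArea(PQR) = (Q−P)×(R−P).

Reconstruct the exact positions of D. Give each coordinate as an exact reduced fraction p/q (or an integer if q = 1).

D = (14729/2637, 13246/2637)

1. D_x = 14729/2637  [DE · BG = -236855/2637 ∩ 2·signedArea(DAG) = 4632/293]
2. D_y = 13246/2637  [DE · BG = -236855/2637 ∩ 2·signedArea(DAG) = 4632/293]
   → D = (14729/2637, 13246/2637)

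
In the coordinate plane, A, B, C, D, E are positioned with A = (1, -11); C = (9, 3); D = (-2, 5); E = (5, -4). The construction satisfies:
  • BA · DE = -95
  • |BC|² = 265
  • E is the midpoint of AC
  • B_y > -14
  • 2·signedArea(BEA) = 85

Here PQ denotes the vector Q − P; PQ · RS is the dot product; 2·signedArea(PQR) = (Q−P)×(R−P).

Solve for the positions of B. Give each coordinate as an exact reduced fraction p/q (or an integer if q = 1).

1. B_x = 12  [2·signedArea(BEA) = 85 ∩ BA · DE = -95]
2. B_y = -13  [2·signedArea(BEA) = 85 ∩ BA · DE = -95]
   → B = (12, -13)

B = (12, -13)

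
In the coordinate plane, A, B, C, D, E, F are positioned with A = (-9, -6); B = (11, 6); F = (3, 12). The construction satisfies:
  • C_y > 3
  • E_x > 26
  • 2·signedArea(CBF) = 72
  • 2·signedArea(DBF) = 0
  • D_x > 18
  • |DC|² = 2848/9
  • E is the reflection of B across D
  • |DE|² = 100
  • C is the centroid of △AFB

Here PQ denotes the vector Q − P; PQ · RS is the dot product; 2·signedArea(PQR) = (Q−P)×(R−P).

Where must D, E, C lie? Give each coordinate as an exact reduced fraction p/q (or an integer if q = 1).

1. C_x = 5/3  [C is the centroid of △AFB]
2. C_y = 4  [C is the centroid of △AFB]
   → C = (5/3, 4)
3. D_x = 19  [line -6·x + -8·y + 114 = 0 ∩ |DC|² = 2848/9]
4. D_y = 0  [line -6·x + -8·y + 114 = 0 ∩ |DC|² = 2848/9]
   → D = (19, 0)
5. E_x = 27  [E is the reflection of B across D]
6. E_y = -6  [E is the reflection of B across D]
   → E = (27, -6)

C = (5/3, 4)
D = (19, 0)
E = (27, -6)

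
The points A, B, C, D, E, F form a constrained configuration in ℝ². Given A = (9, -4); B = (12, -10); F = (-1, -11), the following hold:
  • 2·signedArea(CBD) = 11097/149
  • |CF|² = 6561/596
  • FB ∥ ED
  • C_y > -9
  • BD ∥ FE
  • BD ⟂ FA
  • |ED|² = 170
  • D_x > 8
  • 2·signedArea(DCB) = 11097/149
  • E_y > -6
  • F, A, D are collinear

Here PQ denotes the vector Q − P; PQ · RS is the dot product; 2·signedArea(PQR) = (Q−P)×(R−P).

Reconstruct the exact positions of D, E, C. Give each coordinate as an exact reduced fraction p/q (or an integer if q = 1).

1. D_x = 1221/149  [F, A, D are collinear ∩ BD ⟂ FA]
2. D_y = -680/149  [F, A, D are collinear ∩ BD ⟂ FA]
   → D = (1221/149, -680/149)
3. E_x = -716/149  [FB ∥ ED ∩ BD ∥ FE]
4. E_y = -829/149  [FB ∥ ED ∩ BD ∥ FE]
   → E = (-716/149, -829/149)
5. C_x = -865/298  [line -810/149·x + -567/149·y + -7047/149 = 0 ∩ |CF|² = 6561/596]
6. C_y = -1234/149  [line -810/149·x + -567/149·y + -7047/149 = 0 ∩ |CF|² = 6561/596]
   → C = (-865/298, -1234/149)

C = (-865/298, -1234/149)
D = (1221/149, -680/149)
E = (-716/149, -829/149)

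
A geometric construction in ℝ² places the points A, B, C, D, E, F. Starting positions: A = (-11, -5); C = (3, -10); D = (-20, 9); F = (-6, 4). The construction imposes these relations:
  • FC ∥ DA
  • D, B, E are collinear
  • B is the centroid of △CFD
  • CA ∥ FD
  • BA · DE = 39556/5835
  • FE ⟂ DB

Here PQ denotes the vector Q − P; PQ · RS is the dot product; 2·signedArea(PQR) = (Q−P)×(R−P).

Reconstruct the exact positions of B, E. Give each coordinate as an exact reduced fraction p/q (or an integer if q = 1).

1. B_x = -23/3  [B is the centroid of △CFD]
2. B_y = 1  [B is the centroid of △CFD]
   → B = (-23/3, 1)
3. E_x = -15294/1945  [D, B, E are collinear ∩ FE ⟂ DB]
4. E_y = 2193/1945  [D, B, E are collinear ∩ FE ⟂ DB]
   → E = (-15294/1945, 2193/1945)

B = (-23/3, 1)
E = (-15294/1945, 2193/1945)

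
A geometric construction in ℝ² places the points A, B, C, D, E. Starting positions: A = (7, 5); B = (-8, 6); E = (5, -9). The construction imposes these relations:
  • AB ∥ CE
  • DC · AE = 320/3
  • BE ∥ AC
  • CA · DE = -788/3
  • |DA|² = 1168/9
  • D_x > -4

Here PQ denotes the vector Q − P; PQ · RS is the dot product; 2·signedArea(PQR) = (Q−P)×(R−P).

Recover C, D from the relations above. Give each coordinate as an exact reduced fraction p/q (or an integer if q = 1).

1. C_x = 20  [AB ∥ CE ∩ BE ∥ AC]
2. C_y = -10  [AB ∥ CE ∩ BE ∥ AC]
   → C = (20, -10)
3. D_x = -11/3  [DC · AE = 320/3 ∩ CA · DE = -788/3]
4. D_y = 1  [DC · AE = 320/3 ∩ CA · DE = -788/3]
   → D = (-11/3, 1)

C = (20, -10)
D = (-11/3, 1)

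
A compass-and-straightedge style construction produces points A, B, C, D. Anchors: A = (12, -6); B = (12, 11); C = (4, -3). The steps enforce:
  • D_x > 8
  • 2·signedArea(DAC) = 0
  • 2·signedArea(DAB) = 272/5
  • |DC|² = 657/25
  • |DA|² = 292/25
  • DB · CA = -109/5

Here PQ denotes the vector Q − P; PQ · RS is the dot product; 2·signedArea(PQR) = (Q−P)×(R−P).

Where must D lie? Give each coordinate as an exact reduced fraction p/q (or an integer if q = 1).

1. D_x = 44/5  [2·signedArea(DAC) = 0 ∩ DB · CA = -109/5]
2. D_y = -24/5  [2·signedArea(DAC) = 0 ∩ DB · CA = -109/5]
   → D = (44/5, -24/5)

D = (44/5, -24/5)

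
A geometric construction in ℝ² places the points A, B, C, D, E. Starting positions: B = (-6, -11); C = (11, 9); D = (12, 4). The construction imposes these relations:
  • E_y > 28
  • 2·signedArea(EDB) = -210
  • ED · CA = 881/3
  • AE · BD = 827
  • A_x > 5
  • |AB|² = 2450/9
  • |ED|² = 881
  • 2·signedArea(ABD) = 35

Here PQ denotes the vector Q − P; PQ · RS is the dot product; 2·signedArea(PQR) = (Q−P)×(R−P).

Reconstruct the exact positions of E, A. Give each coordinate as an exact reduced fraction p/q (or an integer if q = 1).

A = (17/3, 2/3)
E = (28, 29)

1. E_x = 28  [line 15·x + -18·y + 102 = 0 ∩ |ED|² = 881]
2. E_y = 29  [line 15·x + -18·y + 102 = 0 ∩ |ED|² = 881]
   → E = (28, 29)
3. A_x = 17/3  [ED · CA = 881/3 ∩ AE · BD = 827]
4. A_y = 2/3  [ED · CA = 881/3 ∩ AE · BD = 827]
   → A = (17/3, 2/3)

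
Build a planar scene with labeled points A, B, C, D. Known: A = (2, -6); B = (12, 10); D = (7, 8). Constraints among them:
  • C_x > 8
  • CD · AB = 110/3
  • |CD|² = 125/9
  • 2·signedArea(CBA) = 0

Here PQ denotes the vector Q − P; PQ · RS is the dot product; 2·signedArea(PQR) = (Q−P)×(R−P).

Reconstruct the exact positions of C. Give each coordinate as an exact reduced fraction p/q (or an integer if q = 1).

1. C_x = 26/3  [2·signedArea(CBA) = 0 ∩ CD · AB = 110/3]
2. C_y = 14/3  [2·signedArea(CBA) = 0 ∩ CD · AB = 110/3]
   → C = (26/3, 14/3)

C = (26/3, 14/3)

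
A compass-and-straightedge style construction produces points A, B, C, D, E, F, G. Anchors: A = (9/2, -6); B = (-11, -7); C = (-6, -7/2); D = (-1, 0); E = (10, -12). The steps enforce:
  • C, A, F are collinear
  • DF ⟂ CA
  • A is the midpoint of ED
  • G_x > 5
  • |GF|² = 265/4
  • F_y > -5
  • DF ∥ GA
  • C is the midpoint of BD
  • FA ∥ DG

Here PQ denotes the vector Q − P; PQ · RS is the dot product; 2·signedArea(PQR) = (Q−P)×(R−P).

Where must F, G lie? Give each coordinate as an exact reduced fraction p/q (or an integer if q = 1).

1. F_x = -1917/932  [C, A, F are collinear ∩ DF ⟂ CA]
2. F_y = -4137/932  [C, A, F are collinear ∩ DF ⟂ CA]
   → F = (-1917/932, -4137/932)
3. G_x = 5179/932  [DF ∥ GA ∩ FA ∥ DG]
4. G_y = -1455/932  [DF ∥ GA ∩ FA ∥ DG]
   → G = (5179/932, -1455/932)

F = (-1917/932, -4137/932)
G = (5179/932, -1455/932)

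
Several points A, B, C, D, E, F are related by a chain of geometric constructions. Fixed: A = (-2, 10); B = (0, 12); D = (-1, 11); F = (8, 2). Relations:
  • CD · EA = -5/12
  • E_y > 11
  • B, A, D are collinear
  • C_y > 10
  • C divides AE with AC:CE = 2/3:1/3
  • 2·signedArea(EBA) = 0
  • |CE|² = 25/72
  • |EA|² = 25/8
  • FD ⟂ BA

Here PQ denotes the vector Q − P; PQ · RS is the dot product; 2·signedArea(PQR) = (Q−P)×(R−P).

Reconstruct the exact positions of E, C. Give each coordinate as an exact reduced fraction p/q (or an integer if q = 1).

C = (-7/6, 65/6)
E = (-3/4, 45/4)

1. E_x = -3/4  [line 2·x + -2·y + 24 = 0 ∩ |EA|² = 25/8]
2. E_y = 45/4  [line 2·x + -2·y + 24 = 0 ∩ |EA|² = 25/8]
   → E = (-3/4, 45/4)
3. C_x = -7/6  [C divides AE with AC:CE = 2/3:1/3]
4. C_y = 65/6  [C divides AE with AC:CE = 2/3:1/3]
   → C = (-7/6, 65/6)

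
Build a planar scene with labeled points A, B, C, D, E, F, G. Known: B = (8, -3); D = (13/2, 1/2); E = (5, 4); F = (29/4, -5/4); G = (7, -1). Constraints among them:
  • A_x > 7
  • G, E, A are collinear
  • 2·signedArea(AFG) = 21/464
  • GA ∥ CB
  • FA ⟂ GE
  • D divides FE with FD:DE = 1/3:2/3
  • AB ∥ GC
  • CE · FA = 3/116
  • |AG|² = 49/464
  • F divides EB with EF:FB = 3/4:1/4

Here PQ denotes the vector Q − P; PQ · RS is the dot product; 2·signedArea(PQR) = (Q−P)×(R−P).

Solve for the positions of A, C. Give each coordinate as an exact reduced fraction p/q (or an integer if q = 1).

1. A_x = 413/58  [G, E, A are collinear ∩ FA ⟂ GE]
2. A_y = -151/116  [G, E, A are collinear ∩ FA ⟂ GE]
   → A = (413/58, -151/116)
3. C_x = 457/58  [GA ∥ CB ∩ AB ∥ GC]
4. C_y = -313/116  [GA ∥ CB ∩ AB ∥ GC]
   → C = (457/58, -313/116)

A = (413/58, -151/116)
C = (457/58, -313/116)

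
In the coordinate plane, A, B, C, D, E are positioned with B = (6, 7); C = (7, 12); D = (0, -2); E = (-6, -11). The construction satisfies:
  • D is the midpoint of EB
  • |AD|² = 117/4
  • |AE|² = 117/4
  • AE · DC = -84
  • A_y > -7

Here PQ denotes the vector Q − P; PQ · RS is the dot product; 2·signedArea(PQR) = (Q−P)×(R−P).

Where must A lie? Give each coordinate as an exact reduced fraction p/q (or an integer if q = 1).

1. A_x = -3  [line -7·x + -14·y + -112 = 0 ∩ |AD|² = 117/4]
2. A_y = -13/2  [line -7·x + -14·y + -112 = 0 ∩ |AD|² = 117/4]
   → A = (-3, -13/2)

A = (-3, -13/2)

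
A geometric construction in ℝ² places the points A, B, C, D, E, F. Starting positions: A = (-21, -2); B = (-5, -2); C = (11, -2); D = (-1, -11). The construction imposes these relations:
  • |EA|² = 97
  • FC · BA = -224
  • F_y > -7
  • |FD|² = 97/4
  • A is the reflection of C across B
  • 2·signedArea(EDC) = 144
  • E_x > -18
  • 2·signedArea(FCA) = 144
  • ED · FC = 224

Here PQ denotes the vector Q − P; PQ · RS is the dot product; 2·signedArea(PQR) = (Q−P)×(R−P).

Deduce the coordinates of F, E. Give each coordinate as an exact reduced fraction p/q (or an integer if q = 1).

1. F_x = -3  [2·signedArea(FCA) = 144 ∩ FC · BA = -224]
2. F_y = -13/2  [2·signedArea(FCA) = 144 ∩ FC · BA = -224]
   → F = (-3, -13/2)
3. E_x = -17  [ED · FC = 224 ∩ 2·signedArea(EDC) = 144]
4. E_y = -11  [ED · FC = 224 ∩ 2·signedArea(EDC) = 144]
   → E = (-17, -11)

E = (-17, -11)
F = (-3, -13/2)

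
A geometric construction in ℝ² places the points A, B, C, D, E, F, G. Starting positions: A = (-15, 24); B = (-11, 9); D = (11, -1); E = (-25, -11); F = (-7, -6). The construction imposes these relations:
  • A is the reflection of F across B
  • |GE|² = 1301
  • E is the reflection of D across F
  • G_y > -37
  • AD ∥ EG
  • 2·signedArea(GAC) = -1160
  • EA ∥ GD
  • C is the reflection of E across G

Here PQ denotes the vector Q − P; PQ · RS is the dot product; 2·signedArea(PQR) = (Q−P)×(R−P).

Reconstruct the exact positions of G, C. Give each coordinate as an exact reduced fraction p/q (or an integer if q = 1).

1. G_x = 1  [EA ∥ GD ∩ AD ∥ EG]
2. G_y = -36  [EA ∥ GD ∩ AD ∥ EG]
   → G = (1, -36)
3. C_x = 27  [C is the reflection of E across G]
4. C_y = -61  [C is the reflection of E across G]
   → C = (27, -61)

C = (27, -61)
G = (1, -36)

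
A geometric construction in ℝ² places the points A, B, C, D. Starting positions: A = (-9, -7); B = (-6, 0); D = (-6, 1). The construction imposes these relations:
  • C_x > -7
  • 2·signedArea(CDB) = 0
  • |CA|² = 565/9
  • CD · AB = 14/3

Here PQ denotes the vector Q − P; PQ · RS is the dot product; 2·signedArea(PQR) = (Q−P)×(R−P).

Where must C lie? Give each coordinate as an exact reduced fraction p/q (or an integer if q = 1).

C = (-6, 1/3)

1. C_x = -6  [2·signedArea(CDB) = 0 ∩ CD · AB = 14/3]
2. C_y = 1/3  [2·signedArea(CDB) = 0 ∩ CD · AB = 14/3]
   → C = (-6, 1/3)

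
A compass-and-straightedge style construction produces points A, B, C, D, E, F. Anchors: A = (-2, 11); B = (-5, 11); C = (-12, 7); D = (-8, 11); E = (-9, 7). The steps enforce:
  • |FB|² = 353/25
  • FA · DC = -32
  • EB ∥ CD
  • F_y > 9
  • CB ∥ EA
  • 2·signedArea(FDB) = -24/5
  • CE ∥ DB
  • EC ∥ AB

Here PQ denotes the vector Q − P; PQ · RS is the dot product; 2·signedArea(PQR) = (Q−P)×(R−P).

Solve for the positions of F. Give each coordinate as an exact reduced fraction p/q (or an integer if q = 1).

F = (-42/5, 47/5)

1. F_x = -42/5  [2·signedArea(FDB) = -24/5 ∩ FA · DC = -32]
2. F_y = 47/5  [2·signedArea(FDB) = -24/5 ∩ FA · DC = -32]
   → F = (-42/5, 47/5)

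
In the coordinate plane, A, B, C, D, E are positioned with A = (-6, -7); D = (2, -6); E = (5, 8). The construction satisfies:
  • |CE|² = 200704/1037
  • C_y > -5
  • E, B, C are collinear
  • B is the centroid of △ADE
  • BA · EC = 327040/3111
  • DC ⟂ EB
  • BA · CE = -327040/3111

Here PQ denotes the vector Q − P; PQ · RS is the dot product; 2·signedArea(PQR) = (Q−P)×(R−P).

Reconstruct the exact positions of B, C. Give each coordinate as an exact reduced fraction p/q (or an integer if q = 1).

1. B_x = 1/3  [B is the centroid of △ADE]
2. B_y = -5/3  [B is the centroid of △ADE]
   → B = (1/3, -5/3)
3. C_x = -1087/1037  [E, B, C are collinear ∩ DC ⟂ EB]
4. C_y = -4696/1037  [E, B, C are collinear ∩ DC ⟂ EB]
   → C = (-1087/1037, -4696/1037)

B = (1/3, -5/3)
C = (-1087/1037, -4696/1037)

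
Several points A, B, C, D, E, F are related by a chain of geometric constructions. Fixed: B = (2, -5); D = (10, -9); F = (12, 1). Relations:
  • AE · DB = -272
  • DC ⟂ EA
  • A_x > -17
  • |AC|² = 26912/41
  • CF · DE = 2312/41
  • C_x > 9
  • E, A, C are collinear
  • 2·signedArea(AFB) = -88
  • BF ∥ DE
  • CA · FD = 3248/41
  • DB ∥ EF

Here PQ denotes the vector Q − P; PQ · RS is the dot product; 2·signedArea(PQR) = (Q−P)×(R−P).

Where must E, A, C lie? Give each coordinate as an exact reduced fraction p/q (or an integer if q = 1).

A = (-16, -7)
C = (388/41, -171/41)
E = (20, -3)

1. E_x = 20  [DB ∥ EF ∩ BF ∥ DE]
2. E_y = -3  [DB ∥ EF ∩ BF ∥ DE]
   → E = (20, -3)
3. A_x = -16  [2·signedArea(AFB) = -88 ∩ AE · DB = -272]
4. A_y = -7  [2·signedArea(AFB) = -88 ∩ AE · DB = -272]
   → A = (-16, -7)
5. C_x = 388/41  [E, A, C are collinear ∩ DC ⟂ EA]
6. C_y = -171/41  [E, A, C are collinear ∩ DC ⟂ EA]
   → C = (388/41, -171/41)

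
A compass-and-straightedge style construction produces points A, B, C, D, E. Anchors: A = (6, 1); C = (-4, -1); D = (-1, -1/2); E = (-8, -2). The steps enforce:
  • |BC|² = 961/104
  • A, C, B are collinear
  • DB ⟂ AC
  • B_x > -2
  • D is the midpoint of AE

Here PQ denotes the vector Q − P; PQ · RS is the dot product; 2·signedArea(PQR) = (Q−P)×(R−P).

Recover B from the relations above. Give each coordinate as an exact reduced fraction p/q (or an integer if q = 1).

B = (-53/52, -21/52)

1. B_x = -53/52  [A, C, B are collinear ∩ DB ⟂ AC]
2. B_y = -21/52  [A, C, B are collinear ∩ DB ⟂ AC]
   → B = (-53/52, -21/52)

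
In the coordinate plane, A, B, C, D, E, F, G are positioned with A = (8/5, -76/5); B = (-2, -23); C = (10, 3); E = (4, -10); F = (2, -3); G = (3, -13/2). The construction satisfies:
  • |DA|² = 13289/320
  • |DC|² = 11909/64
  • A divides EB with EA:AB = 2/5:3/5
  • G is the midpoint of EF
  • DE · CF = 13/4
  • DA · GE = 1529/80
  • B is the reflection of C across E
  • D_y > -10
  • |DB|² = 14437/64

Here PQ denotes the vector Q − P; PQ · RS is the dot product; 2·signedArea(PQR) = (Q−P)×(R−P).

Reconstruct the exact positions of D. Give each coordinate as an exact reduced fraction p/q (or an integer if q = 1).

1. D_x = 15/4  [DA · GE = 1529/80 ∩ DE · CF = 13/4]
2. D_y = -73/8  [DA · GE = 1529/80 ∩ DE · CF = 13/4]
   → D = (15/4, -73/8)

D = (15/4, -73/8)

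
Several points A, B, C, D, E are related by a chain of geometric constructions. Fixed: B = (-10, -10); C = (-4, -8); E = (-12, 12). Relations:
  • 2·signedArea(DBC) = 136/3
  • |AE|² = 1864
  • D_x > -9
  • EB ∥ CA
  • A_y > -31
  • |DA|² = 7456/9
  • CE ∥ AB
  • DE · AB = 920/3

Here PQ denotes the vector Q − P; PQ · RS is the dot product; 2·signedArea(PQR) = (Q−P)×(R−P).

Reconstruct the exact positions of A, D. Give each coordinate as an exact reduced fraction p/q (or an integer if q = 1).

A = (-2, -30)
D = (-26/3, -2)

1. A_x = -2  [CE ∥ AB ∩ EB ∥ CA]
2. A_y = -30  [CE ∥ AB ∩ EB ∥ CA]
   → A = (-2, -30)
3. D_x = -26/3  [DE · AB = 920/3 ∩ 2·signedArea(DBC) = 136/3]
4. D_y = -2  [DE · AB = 920/3 ∩ 2·signedArea(DBC) = 136/3]
   → D = (-26/3, -2)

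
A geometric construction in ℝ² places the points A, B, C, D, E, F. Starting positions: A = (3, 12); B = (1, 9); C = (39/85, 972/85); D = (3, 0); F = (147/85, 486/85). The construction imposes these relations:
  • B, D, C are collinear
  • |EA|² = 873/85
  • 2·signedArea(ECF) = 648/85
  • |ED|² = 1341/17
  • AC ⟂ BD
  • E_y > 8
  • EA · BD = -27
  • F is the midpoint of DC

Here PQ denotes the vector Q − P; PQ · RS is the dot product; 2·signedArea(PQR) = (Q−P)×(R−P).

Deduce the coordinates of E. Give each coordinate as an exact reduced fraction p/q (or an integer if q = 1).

E = (201/85, 753/85)

1. E_x = 201/85  [2·signedArea(ECF) = 648/85 ∩ EA · BD = -27]
2. E_y = 753/85  [2·signedArea(ECF) = 648/85 ∩ EA · BD = -27]
   → E = (201/85, 753/85)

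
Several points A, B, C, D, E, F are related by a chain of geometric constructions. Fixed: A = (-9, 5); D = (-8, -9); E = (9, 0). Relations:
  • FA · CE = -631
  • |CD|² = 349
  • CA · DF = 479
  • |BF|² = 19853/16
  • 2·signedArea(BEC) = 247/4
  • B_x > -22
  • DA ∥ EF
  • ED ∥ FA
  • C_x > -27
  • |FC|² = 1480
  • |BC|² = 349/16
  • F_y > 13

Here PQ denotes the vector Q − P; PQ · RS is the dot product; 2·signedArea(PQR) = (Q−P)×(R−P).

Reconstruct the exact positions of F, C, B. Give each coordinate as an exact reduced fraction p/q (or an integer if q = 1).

1. F_x = 8  [ED ∥ FA ∩ DA ∥ EF]
2. F_y = 14  [ED ∥ FA ∩ DA ∥ EF]
   → F = (8, 14)
3. C_x = -26  [CA · DF = 479 ∩ FA · CE = -631]
4. C_y = -4  [CA · DF = 479 ∩ FA · CE = -631]
   → C = (-26, -4)
5. B_x = -43/2  [line 4·x + -35·y + -391/4 = 0 ∩ |BC|² = 349/16]
6. B_y = -21/4  [line 4·x + -35·y + -391/4 = 0 ∩ |BC|² = 349/16]
   → B = (-43/2, -21/4)

B = (-43/2, -21/4)
C = (-26, -4)
F = (8, 14)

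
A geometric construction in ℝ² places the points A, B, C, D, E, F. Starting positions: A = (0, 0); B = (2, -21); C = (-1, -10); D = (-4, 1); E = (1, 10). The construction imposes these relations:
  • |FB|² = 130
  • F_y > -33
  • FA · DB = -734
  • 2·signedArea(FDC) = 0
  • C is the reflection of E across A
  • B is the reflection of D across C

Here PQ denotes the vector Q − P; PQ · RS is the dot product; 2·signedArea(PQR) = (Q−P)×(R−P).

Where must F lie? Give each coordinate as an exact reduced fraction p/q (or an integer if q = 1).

F = (5, -32)

1. F_x = 5  [2·signedArea(FDC) = 0 ∩ FA · DB = -734]
2. F_y = -32  [2·signedArea(FDC) = 0 ∩ FA · DB = -734]
   → F = (5, -32)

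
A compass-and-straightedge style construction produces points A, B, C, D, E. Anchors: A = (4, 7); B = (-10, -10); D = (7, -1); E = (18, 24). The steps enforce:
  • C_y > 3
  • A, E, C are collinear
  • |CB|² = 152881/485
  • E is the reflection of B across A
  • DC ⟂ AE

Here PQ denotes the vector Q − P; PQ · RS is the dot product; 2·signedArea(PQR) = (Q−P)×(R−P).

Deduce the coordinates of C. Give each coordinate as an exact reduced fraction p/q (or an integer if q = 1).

C = (624/485, 1797/485)

1. C_x = 624/485  [A, E, C are collinear ∩ DC ⟂ AE]
2. C_y = 1797/485  [A, E, C are collinear ∩ DC ⟂ AE]
   → C = (624/485, 1797/485)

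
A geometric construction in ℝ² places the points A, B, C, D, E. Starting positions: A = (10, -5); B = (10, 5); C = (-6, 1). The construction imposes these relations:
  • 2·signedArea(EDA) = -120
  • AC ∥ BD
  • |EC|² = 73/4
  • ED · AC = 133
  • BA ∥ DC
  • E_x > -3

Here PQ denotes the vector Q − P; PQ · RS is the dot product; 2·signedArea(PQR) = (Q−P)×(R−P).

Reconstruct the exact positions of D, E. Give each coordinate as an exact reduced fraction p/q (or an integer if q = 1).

1. D_x = -6  [BA ∥ DC ∩ AC ∥ BD]
2. D_y = 11  [BA ∥ DC ∩ AC ∥ BD]
   → D = (-6, 11)
3. E_x = -2  [2·signedArea(EDA) = -120 ∩ ED · AC = 133]
4. E_y = -1/2  [2·signedArea(EDA) = -120 ∩ ED · AC = 133]
   → E = (-2, -1/2)

D = (-6, 11)
E = (-2, -1/2)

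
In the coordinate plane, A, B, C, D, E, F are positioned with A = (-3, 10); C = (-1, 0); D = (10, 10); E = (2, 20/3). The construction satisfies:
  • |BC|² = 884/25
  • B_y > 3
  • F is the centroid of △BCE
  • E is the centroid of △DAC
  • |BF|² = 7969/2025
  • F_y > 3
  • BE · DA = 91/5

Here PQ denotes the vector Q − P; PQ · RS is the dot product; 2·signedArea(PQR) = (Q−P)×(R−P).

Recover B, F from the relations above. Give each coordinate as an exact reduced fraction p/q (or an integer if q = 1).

1. B_x = 17/5  [BE · DA = 91/5]
2. B_y = 4  [|BC|² = 884/25]
   → B = (17/5, 4)
3. F_x = 22/15  [F is the centroid of △BCE]
4. F_y = 32/9  [F is the centroid of △BCE]
   → F = (22/15, 32/9)

B = (17/5, 4)
F = (22/15, 32/9)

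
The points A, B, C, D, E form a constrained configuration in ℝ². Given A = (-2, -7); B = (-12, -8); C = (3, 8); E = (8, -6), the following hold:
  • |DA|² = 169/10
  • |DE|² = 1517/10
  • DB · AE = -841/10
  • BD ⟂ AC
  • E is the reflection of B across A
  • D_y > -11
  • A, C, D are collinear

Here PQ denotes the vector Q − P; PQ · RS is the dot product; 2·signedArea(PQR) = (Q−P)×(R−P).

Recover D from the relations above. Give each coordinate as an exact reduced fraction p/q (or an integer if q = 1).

D = (-33/10, -109/10)

1. D_x = -33/10  [A, C, D are collinear ∩ BD ⟂ AC]
2. D_y = -109/10  [A, C, D are collinear ∩ BD ⟂ AC]
   → D = (-33/10, -109/10)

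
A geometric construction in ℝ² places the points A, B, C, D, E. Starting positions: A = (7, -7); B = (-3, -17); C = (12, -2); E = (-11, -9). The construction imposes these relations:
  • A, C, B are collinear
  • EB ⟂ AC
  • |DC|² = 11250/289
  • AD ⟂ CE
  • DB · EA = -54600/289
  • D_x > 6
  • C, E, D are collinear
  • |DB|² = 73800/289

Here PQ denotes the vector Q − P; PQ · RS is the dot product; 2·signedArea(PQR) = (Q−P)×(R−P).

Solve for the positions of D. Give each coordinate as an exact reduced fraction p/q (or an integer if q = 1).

D = (1743/289, -1103/289)

1. D_x = 1743/289  [C, E, D are collinear ∩ AD ⟂ CE]
2. D_y = -1103/289  [C, E, D are collinear ∩ AD ⟂ CE]
   → D = (1743/289, -1103/289)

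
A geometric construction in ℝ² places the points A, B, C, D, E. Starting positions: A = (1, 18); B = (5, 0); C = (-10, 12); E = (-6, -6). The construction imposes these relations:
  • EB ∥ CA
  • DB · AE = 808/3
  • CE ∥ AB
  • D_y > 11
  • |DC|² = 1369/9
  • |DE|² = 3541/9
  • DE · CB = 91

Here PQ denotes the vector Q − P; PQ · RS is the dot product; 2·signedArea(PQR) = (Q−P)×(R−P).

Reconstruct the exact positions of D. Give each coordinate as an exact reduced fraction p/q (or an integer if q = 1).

1. D_x = 7/3  [DB · AE = 808/3 ∩ DE · CB = 91]
2. D_y = 12  [DB · AE = 808/3 ∩ DE · CB = 91]
   → D = (7/3, 12)

D = (7/3, 12)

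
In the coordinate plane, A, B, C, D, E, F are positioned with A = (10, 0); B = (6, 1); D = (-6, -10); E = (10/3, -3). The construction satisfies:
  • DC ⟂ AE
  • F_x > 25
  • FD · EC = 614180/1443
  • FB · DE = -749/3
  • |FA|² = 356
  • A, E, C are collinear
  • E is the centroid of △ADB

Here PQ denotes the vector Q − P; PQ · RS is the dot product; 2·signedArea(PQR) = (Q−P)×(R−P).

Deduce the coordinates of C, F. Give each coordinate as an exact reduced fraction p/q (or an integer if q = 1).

1. C_x = -3390/481  [A, E, C are collinear ∩ DC ⟂ AE]
2. C_y = -3690/481  [A, E, C are collinear ∩ DC ⟂ AE]
   → C = (-3390/481, -3690/481)
3. F_x = 26  [FB · DE = -749/3 ∩ FD · EC = 614180/1443]
4. F_y = 10  [FB · DE = -749/3 ∩ FD · EC = 614180/1443]
   → F = (26, 10)

C = (-3390/481, -3690/481)
F = (26, 10)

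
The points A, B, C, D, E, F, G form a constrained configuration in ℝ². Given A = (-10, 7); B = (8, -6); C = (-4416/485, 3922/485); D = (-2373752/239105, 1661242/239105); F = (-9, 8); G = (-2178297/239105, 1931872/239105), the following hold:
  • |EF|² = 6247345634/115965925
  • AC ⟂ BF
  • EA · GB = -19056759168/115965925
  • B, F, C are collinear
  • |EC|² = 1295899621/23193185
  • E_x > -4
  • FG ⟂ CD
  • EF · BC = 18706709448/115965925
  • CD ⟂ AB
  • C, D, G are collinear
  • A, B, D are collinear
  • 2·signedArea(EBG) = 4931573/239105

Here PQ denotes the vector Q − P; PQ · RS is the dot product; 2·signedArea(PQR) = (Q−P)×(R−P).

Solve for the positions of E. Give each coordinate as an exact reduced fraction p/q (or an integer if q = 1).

E = (-950654/239105, 633449/239105)

1. E_x = -950654/239105  [EF · BC = 18706709448/115965925 ∩ EA · GB = -19056759168/115965925]
2. E_y = 633449/239105  [EF · BC = 18706709448/115965925 ∩ EA · GB = -19056759168/115965925]
   → E = (-950654/239105, 633449/239105)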